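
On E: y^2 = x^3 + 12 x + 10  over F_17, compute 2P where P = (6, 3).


Doubling: s = (3 x1^2 + a) / (2 y1)
s = (3*6^2 + 12) / (2*3) mod 17 = 3
x3 = s^2 - 2 x1 mod 17 = 3^2 - 2*6 = 14
y3 = s (x1 - x3) - y1 mod 17 = 3 * (6 - 14) - 3 = 7

2P = (14, 7)


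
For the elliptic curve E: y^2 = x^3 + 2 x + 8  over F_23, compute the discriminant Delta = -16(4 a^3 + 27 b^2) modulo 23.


4 a^3 + 27 b^2 = 4*2^3 + 27*8^2 = 32 + 1728 = 1760
Delta = -16 * (1760) = -28160
Delta mod 23 = 15

Delta = 15 (mod 23)


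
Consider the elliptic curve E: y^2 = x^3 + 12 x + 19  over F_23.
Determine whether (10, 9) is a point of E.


Check whether y^2 = x^3 + 12 x + 19 (mod 23) for (x, y) = (10, 9).
LHS: y^2 = 9^2 mod 23 = 12
RHS: x^3 + 12 x + 19 = 10^3 + 12*10 + 19 mod 23 = 12
LHS = RHS

Yes, on the curve


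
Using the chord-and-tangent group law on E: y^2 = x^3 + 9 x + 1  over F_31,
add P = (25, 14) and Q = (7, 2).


P != Q, so use the chord formula.
s = (y2 - y1) / (x2 - x1) = (19) / (13) mod 31 = 11
x3 = s^2 - x1 - x2 mod 31 = 11^2 - 25 - 7 = 27
y3 = s (x1 - x3) - y1 mod 31 = 11 * (25 - 27) - 14 = 26

P + Q = (27, 26)


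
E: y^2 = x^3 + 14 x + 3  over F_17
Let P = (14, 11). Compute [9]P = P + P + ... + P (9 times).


k = 9 = 1001_2 (binary, LSB first: 1001)
Double-and-add from P = (14, 11):
  bit 0 = 1: acc = O + (14, 11) = (14, 11)
  bit 1 = 0: acc unchanged = (14, 11)
  bit 2 = 0: acc unchanged = (14, 11)
  bit 3 = 1: acc = (14, 11) + (15, 16) = (13, 11)

9P = (13, 11)


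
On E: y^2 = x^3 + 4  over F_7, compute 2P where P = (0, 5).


Doubling: s = (3 x1^2 + a) / (2 y1)
s = (3*0^2 + 0) / (2*5) mod 7 = 0
x3 = s^2 - 2 x1 mod 7 = 0^2 - 2*0 = 0
y3 = s (x1 - x3) - y1 mod 7 = 0 * (0 - 0) - 5 = 2

2P = (0, 2)


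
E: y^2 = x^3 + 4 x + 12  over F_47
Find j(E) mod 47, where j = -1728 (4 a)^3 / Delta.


Delta = -16(4 a^3 + 27 b^2) mod 47 = 13
-1728 * (4 a)^3 = -1728 * (4*4)^3 mod 47 = 30
j = 30 * 13^(-1) mod 47 = 24

j = 24 (mod 47)


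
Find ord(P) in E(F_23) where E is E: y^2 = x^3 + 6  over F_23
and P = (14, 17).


Compute successive multiples of P until we hit O:
  1P = (14, 17)
  2P = (4, 22)
  3P = (11, 16)
  4P = (16, 13)
  5P = (20, 18)
  6P = (5, 19)
  7P = (12, 3)
  8P = (0, 12)
  ... (continuing to 24P)
  24P = O

ord(P) = 24


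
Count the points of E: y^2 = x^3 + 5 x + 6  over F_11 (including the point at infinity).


For each x in F_11, count y with y^2 = x^3 + 5 x + 6 mod 11:
  x = 1: RHS = 1, y in [1, 10]  -> 2 point(s)
  x = 3: RHS = 4, y in [2, 9]  -> 2 point(s)
  x = 10: RHS = 0, y in [0]  -> 1 point(s)
Affine points: 5. Add the point at infinity: total = 6.

#E(F_11) = 6


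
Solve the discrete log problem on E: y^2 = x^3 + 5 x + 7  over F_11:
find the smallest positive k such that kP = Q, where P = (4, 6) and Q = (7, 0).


Enumerate multiples of P until we hit Q = (7, 0):
  1P = (4, 6)
  2P = (7, 0)
Match found at i = 2.

k = 2


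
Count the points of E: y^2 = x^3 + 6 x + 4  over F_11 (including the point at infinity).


For each x in F_11, count y with y^2 = x^3 + 6 x + 4 mod 11:
  x = 0: RHS = 4, y in [2, 9]  -> 2 point(s)
  x = 1: RHS = 0, y in [0]  -> 1 point(s)
  x = 3: RHS = 5, y in [4, 7]  -> 2 point(s)
  x = 4: RHS = 4, y in [2, 9]  -> 2 point(s)
  x = 5: RHS = 5, y in [4, 7]  -> 2 point(s)
  x = 6: RHS = 3, y in [5, 6]  -> 2 point(s)
  x = 7: RHS = 4, y in [2, 9]  -> 2 point(s)
  x = 8: RHS = 3, y in [5, 6]  -> 2 point(s)
Affine points: 15. Add the point at infinity: total = 16.

#E(F_11) = 16


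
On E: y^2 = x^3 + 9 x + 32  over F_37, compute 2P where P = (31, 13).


k = 2 = 10_2 (binary, LSB first: 01)
Double-and-add from P = (31, 13):
  bit 0 = 0: acc unchanged = O
  bit 1 = 1: acc = O + (23, 23) = (23, 23)

2P = (23, 23)


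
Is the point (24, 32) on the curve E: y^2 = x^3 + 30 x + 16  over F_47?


Check whether y^2 = x^3 + 30 x + 16 (mod 47) for (x, y) = (24, 32).
LHS: y^2 = 32^2 mod 47 = 37
RHS: x^3 + 30 x + 16 = 24^3 + 30*24 + 16 mod 47 = 37
LHS = RHS

Yes, on the curve


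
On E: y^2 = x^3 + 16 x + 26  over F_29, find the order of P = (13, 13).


Compute successive multiples of P until we hit O:
  1P = (13, 13)
  2P = (16, 17)
  3P = (5, 17)
  4P = (4, 26)
  5P = (8, 12)
  6P = (15, 4)
  7P = (14, 6)
  8P = (22, 21)
  ... (continuing to 17P)
  17P = O

ord(P) = 17


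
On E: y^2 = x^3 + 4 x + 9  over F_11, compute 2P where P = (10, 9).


Doubling: s = (3 x1^2 + a) / (2 y1)
s = (3*10^2 + 4) / (2*9) mod 11 = 1
x3 = s^2 - 2 x1 mod 11 = 1^2 - 2*10 = 3
y3 = s (x1 - x3) - y1 mod 11 = 1 * (10 - 3) - 9 = 9

2P = (3, 9)


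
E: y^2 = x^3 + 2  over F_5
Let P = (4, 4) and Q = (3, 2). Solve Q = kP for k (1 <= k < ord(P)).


Enumerate multiples of P until we hit Q = (3, 2):
  1P = (4, 4)
  2P = (3, 2)
Match found at i = 2.

k = 2


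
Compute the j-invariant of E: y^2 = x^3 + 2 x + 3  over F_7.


Delta = -16(4 a^3 + 27 b^2) mod 7 = 3
-1728 * (4 a)^3 = -1728 * (4*2)^3 mod 7 = 1
j = 1 * 3^(-1) mod 7 = 5

j = 5 (mod 7)


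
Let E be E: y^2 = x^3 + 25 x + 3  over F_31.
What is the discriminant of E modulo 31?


4 a^3 + 27 b^2 = 4*25^3 + 27*3^2 = 62500 + 243 = 62743
Delta = -16 * (62743) = -1003888
Delta mod 31 = 16

Delta = 16 (mod 31)


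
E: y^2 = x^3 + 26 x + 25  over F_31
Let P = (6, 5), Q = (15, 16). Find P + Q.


P != Q, so use the chord formula.
s = (y2 - y1) / (x2 - x1) = (11) / (9) mod 31 = 15
x3 = s^2 - x1 - x2 mod 31 = 15^2 - 6 - 15 = 18
y3 = s (x1 - x3) - y1 mod 31 = 15 * (6 - 18) - 5 = 1

P + Q = (18, 1)


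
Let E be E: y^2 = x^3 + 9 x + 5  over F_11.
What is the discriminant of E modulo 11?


4 a^3 + 27 b^2 = 4*9^3 + 27*5^2 = 2916 + 675 = 3591
Delta = -16 * (3591) = -57456
Delta mod 11 = 8

Delta = 8 (mod 11)


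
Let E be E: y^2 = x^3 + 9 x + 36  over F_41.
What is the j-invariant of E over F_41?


Delta = -16(4 a^3 + 27 b^2) mod 41 = 26
-1728 * (4 a)^3 = -1728 * (4*9)^3 mod 41 = 12
j = 12 * 26^(-1) mod 41 = 32

j = 32 (mod 41)


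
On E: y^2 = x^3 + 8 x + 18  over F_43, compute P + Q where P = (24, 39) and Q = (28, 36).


P != Q, so use the chord formula.
s = (y2 - y1) / (x2 - x1) = (40) / (4) mod 43 = 10
x3 = s^2 - x1 - x2 mod 43 = 10^2 - 24 - 28 = 5
y3 = s (x1 - x3) - y1 mod 43 = 10 * (24 - 5) - 39 = 22

P + Q = (5, 22)


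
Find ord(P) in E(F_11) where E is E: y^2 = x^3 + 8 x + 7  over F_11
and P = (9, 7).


Compute successive multiples of P until we hit O:
  1P = (9, 7)
  2P = (2, 3)
  3P = (1, 7)
  4P = (1, 4)
  5P = (2, 8)
  6P = (9, 4)
  7P = O

ord(P) = 7


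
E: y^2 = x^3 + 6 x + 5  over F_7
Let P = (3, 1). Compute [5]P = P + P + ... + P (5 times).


k = 5 = 101_2 (binary, LSB first: 101)
Double-and-add from P = (3, 1):
  bit 0 = 1: acc = O + (3, 1) = (3, 1)
  bit 1 = 0: acc unchanged = (3, 1)
  bit 2 = 1: acc = (3, 1) + (4, 4) = (2, 2)

5P = (2, 2)


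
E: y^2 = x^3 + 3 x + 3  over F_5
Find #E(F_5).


For each x in F_5, count y with y^2 = x^3 + 3 x + 3 mod 5:
  x = 3: RHS = 4, y in [2, 3]  -> 2 point(s)
  x = 4: RHS = 4, y in [2, 3]  -> 2 point(s)
Affine points: 4. Add the point at infinity: total = 5.

#E(F_5) = 5


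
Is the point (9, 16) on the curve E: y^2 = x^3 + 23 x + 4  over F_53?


Check whether y^2 = x^3 + 23 x + 4 (mod 53) for (x, y) = (9, 16).
LHS: y^2 = 16^2 mod 53 = 44
RHS: x^3 + 23 x + 4 = 9^3 + 23*9 + 4 mod 53 = 39
LHS != RHS

No, not on the curve


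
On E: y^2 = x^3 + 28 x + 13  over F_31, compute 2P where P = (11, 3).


Doubling: s = (3 x1^2 + a) / (2 y1)
s = (3*11^2 + 28) / (2*3) mod 31 = 29
x3 = s^2 - 2 x1 mod 31 = 29^2 - 2*11 = 13
y3 = s (x1 - x3) - y1 mod 31 = 29 * (11 - 13) - 3 = 1

2P = (13, 1)


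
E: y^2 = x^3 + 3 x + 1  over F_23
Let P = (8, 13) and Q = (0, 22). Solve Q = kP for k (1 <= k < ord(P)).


Enumerate multiples of P until we hit Q = (0, 22):
  1P = (8, 13)
  2P = (0, 1)
  3P = (0, 22)
Match found at i = 3.

k = 3


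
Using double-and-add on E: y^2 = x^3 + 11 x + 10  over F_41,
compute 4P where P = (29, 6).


k = 4 = 100_2 (binary, LSB first: 001)
Double-and-add from P = (29, 6):
  bit 0 = 0: acc unchanged = O
  bit 1 = 0: acc unchanged = O
  bit 2 = 1: acc = O + (29, 6) = (29, 6)

4P = (29, 6)


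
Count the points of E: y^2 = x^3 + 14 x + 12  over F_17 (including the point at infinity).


For each x in F_17, count y with y^2 = x^3 + 14 x + 12 mod 17:
  x = 3: RHS = 13, y in [8, 9]  -> 2 point(s)
  x = 4: RHS = 13, y in [8, 9]  -> 2 point(s)
  x = 9: RHS = 0, y in [0]  -> 1 point(s)
  x = 10: RHS = 13, y in [8, 9]  -> 2 point(s)
  x = 11: RHS = 1, y in [1, 16]  -> 2 point(s)
  x = 12: RHS = 4, y in [2, 15]  -> 2 point(s)
Affine points: 11. Add the point at infinity: total = 12.

#E(F_17) = 12


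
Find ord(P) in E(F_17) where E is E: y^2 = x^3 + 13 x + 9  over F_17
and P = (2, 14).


Compute successive multiples of P until we hit O:
  1P = (2, 14)
  2P = (11, 15)
  3P = (8, 8)
  4P = (8, 9)
  5P = (11, 2)
  6P = (2, 3)
  7P = O

ord(P) = 7


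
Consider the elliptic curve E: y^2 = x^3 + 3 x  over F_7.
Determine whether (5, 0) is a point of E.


Check whether y^2 = x^3 + 3 x + 0 (mod 7) for (x, y) = (5, 0).
LHS: y^2 = 0^2 mod 7 = 0
RHS: x^3 + 3 x + 0 = 5^3 + 3*5 + 0 mod 7 = 0
LHS = RHS

Yes, on the curve


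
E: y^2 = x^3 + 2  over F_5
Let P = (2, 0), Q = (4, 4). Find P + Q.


P != Q, so use the chord formula.
s = (y2 - y1) / (x2 - x1) = (4) / (2) mod 5 = 2
x3 = s^2 - x1 - x2 mod 5 = 2^2 - 2 - 4 = 3
y3 = s (x1 - x3) - y1 mod 5 = 2 * (2 - 3) - 0 = 3

P + Q = (3, 3)


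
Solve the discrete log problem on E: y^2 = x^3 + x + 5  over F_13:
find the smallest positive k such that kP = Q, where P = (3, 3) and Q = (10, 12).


Enumerate multiples of P until we hit Q = (10, 12):
  1P = (3, 3)
  2P = (10, 12)
Match found at i = 2.

k = 2


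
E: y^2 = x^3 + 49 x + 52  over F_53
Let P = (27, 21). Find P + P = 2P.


Doubling: s = (3 x1^2 + a) / (2 y1)
s = (3*27^2 + 49) / (2*21) mod 53 = 28
x3 = s^2 - 2 x1 mod 53 = 28^2 - 2*27 = 41
y3 = s (x1 - x3) - y1 mod 53 = 28 * (27 - 41) - 21 = 11

2P = (41, 11)


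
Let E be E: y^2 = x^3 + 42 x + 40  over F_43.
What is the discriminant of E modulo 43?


4 a^3 + 27 b^2 = 4*42^3 + 27*40^2 = 296352 + 43200 = 339552
Delta = -16 * (339552) = -5432832
Delta mod 43 = 3

Delta = 3 (mod 43)


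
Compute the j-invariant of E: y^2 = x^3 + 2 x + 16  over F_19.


Delta = -16(4 a^3 + 27 b^2) mod 19 = 8
-1728 * (4 a)^3 = -1728 * (4*2)^3 mod 19 = 18
j = 18 * 8^(-1) mod 19 = 7

j = 7 (mod 19)


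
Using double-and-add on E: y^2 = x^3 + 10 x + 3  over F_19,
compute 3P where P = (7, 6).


k = 3 = 11_2 (binary, LSB first: 11)
Double-and-add from P = (7, 6):
  bit 0 = 1: acc = O + (7, 6) = (7, 6)
  bit 1 = 1: acc = (7, 6) + (9, 9) = (10, 18)

3P = (10, 18)


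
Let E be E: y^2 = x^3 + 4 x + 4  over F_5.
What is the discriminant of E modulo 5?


4 a^3 + 27 b^2 = 4*4^3 + 27*4^2 = 256 + 432 = 688
Delta = -16 * (688) = -11008
Delta mod 5 = 2

Delta = 2 (mod 5)


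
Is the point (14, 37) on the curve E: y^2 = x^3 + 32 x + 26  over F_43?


Check whether y^2 = x^3 + 32 x + 26 (mod 43) for (x, y) = (14, 37).
LHS: y^2 = 37^2 mod 43 = 36
RHS: x^3 + 32 x + 26 = 14^3 + 32*14 + 26 mod 43 = 36
LHS = RHS

Yes, on the curve


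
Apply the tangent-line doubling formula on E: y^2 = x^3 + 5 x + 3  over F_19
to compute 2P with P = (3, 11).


Doubling: s = (3 x1^2 + a) / (2 y1)
s = (3*3^2 + 5) / (2*11) mod 19 = 17
x3 = s^2 - 2 x1 mod 19 = 17^2 - 2*3 = 17
y3 = s (x1 - x3) - y1 mod 19 = 17 * (3 - 17) - 11 = 17

2P = (17, 17)


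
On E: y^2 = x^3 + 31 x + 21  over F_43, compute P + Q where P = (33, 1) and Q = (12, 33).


P != Q, so use the chord formula.
s = (y2 - y1) / (x2 - x1) = (32) / (22) mod 43 = 21
x3 = s^2 - x1 - x2 mod 43 = 21^2 - 33 - 12 = 9
y3 = s (x1 - x3) - y1 mod 43 = 21 * (33 - 9) - 1 = 30

P + Q = (9, 30)


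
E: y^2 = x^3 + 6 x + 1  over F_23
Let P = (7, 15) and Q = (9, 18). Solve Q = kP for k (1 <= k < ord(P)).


Enumerate multiples of P until we hit Q = (9, 18):
  1P = (7, 15)
  2P = (15, 4)
  3P = (9, 5)
  4P = (9, 18)
Match found at i = 4.

k = 4


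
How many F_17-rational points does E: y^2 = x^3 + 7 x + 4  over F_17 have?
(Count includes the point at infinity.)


For each x in F_17, count y with y^2 = x^3 + 7 x + 4 mod 17:
  x = 0: RHS = 4, y in [2, 15]  -> 2 point(s)
  x = 2: RHS = 9, y in [3, 14]  -> 2 point(s)
  x = 3: RHS = 1, y in [1, 16]  -> 2 point(s)
  x = 11: RHS = 1, y in [1, 16]  -> 2 point(s)
  x = 15: RHS = 16, y in [4, 13]  -> 2 point(s)
  x = 16: RHS = 13, y in [8, 9]  -> 2 point(s)
Affine points: 12. Add the point at infinity: total = 13.

#E(F_17) = 13


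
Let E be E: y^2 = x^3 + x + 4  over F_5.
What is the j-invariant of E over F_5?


Delta = -16(4 a^3 + 27 b^2) mod 5 = 4
-1728 * (4 a)^3 = -1728 * (4*1)^3 mod 5 = 3
j = 3 * 4^(-1) mod 5 = 2

j = 2 (mod 5)


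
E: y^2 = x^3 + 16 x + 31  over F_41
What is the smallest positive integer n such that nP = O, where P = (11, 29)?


Compute successive multiples of P until we hit O:
  1P = (11, 29)
  2P = (28, 2)
  3P = (18, 40)
  4P = (22, 24)
  5P = (16, 18)
  6P = (9, 24)
  7P = (17, 38)
  8P = (5, 21)
  ... (continuing to 32P)
  32P = O

ord(P) = 32


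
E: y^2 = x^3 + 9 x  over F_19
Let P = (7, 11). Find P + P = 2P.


Doubling: s = (3 x1^2 + a) / (2 y1)
s = (3*7^2 + 9) / (2*11) mod 19 = 14
x3 = s^2 - 2 x1 mod 19 = 14^2 - 2*7 = 11
y3 = s (x1 - x3) - y1 mod 19 = 14 * (7 - 11) - 11 = 9

2P = (11, 9)


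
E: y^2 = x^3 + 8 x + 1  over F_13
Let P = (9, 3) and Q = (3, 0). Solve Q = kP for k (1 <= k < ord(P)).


Enumerate multiples of P until we hit Q = (3, 0):
  1P = (9, 3)
  2P = (7, 7)
  3P = (1, 7)
  4P = (0, 12)
  5P = (5, 6)
  6P = (2, 8)
  7P = (11, 4)
  8P = (3, 0)
Match found at i = 8.

k = 8


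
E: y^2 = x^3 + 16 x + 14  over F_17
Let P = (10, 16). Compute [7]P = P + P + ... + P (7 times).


k = 7 = 111_2 (binary, LSB first: 111)
Double-and-add from P = (10, 16):
  bit 0 = 1: acc = O + (10, 16) = (10, 16)
  bit 1 = 1: acc = (10, 16) + (5, 10) = (15, 12)
  bit 2 = 1: acc = (15, 12) + (11, 12) = (8, 5)

7P = (8, 5)


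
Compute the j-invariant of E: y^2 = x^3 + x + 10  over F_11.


Delta = -16(4 a^3 + 27 b^2) mod 11 = 10
-1728 * (4 a)^3 = -1728 * (4*1)^3 mod 11 = 2
j = 2 * 10^(-1) mod 11 = 9

j = 9 (mod 11)


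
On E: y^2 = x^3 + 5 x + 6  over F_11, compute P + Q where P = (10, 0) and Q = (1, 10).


P != Q, so use the chord formula.
s = (y2 - y1) / (x2 - x1) = (10) / (2) mod 11 = 5
x3 = s^2 - x1 - x2 mod 11 = 5^2 - 10 - 1 = 3
y3 = s (x1 - x3) - y1 mod 11 = 5 * (10 - 3) - 0 = 2

P + Q = (3, 2)


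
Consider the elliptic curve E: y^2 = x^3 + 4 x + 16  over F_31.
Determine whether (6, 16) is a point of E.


Check whether y^2 = x^3 + 4 x + 16 (mod 31) for (x, y) = (6, 16).
LHS: y^2 = 16^2 mod 31 = 8
RHS: x^3 + 4 x + 16 = 6^3 + 4*6 + 16 mod 31 = 8
LHS = RHS

Yes, on the curve


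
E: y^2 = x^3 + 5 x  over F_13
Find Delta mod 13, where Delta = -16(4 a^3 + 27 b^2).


4 a^3 + 27 b^2 = 4*5^3 + 27*0^2 = 500 + 0 = 500
Delta = -16 * (500) = -8000
Delta mod 13 = 8

Delta = 8 (mod 13)


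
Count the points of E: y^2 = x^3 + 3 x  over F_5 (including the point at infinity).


For each x in F_5, count y with y^2 = x^3 + 3 x + 0 mod 5:
  x = 0: RHS = 0, y in [0]  -> 1 point(s)
  x = 1: RHS = 4, y in [2, 3]  -> 2 point(s)
  x = 2: RHS = 4, y in [2, 3]  -> 2 point(s)
  x = 3: RHS = 1, y in [1, 4]  -> 2 point(s)
  x = 4: RHS = 1, y in [1, 4]  -> 2 point(s)
Affine points: 9. Add the point at infinity: total = 10.

#E(F_5) = 10


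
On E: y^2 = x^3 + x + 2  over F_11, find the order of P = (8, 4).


Compute successive multiples of P until we hit O:
  1P = (8, 4)
  2P = (10, 0)
  3P = (8, 7)
  4P = O

ord(P) = 4


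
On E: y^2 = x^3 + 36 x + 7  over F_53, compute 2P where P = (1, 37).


Doubling: s = (3 x1^2 + a) / (2 y1)
s = (3*1^2 + 36) / (2*37) mod 53 = 17
x3 = s^2 - 2 x1 mod 53 = 17^2 - 2*1 = 22
y3 = s (x1 - x3) - y1 mod 53 = 17 * (1 - 22) - 37 = 30

2P = (22, 30)


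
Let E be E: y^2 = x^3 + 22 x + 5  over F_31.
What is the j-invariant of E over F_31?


Delta = -16(4 a^3 + 27 b^2) mod 31 = 20
-1728 * (4 a)^3 = -1728 * (4*22)^3 mod 31 = 23
j = 23 * 20^(-1) mod 31 = 12

j = 12 (mod 31)


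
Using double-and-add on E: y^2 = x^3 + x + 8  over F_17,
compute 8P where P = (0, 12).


k = 8 = 1000_2 (binary, LSB first: 0001)
Double-and-add from P = (0, 12):
  bit 0 = 0: acc unchanged = O
  bit 1 = 0: acc unchanged = O
  bit 2 = 0: acc unchanged = O
  bit 3 = 1: acc = O + (13, 5) = (13, 5)

8P = (13, 5)


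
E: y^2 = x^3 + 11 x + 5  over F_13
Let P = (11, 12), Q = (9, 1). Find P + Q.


P != Q, so use the chord formula.
s = (y2 - y1) / (x2 - x1) = (2) / (11) mod 13 = 12
x3 = s^2 - x1 - x2 mod 13 = 12^2 - 11 - 9 = 7
y3 = s (x1 - x3) - y1 mod 13 = 12 * (11 - 7) - 12 = 10

P + Q = (7, 10)


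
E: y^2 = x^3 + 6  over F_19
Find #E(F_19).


For each x in F_19, count y with y^2 = x^3 + 0 x + 6 mod 19:
  x = 0: RHS = 6, y in [5, 14]  -> 2 point(s)
  x = 1: RHS = 7, y in [8, 11]  -> 2 point(s)
  x = 5: RHS = 17, y in [6, 13]  -> 2 point(s)
  x = 7: RHS = 7, y in [8, 11]  -> 2 point(s)
  x = 8: RHS = 5, y in [9, 10]  -> 2 point(s)
  x = 11: RHS = 7, y in [8, 11]  -> 2 point(s)
  x = 12: RHS = 5, y in [9, 10]  -> 2 point(s)
  x = 16: RHS = 17, y in [6, 13]  -> 2 point(s)
  x = 17: RHS = 17, y in [6, 13]  -> 2 point(s)
  x = 18: RHS = 5, y in [9, 10]  -> 2 point(s)
Affine points: 20. Add the point at infinity: total = 21.

#E(F_19) = 21


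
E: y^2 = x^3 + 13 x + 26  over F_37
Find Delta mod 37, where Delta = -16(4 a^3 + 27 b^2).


4 a^3 + 27 b^2 = 4*13^3 + 27*26^2 = 8788 + 18252 = 27040
Delta = -16 * (27040) = -432640
Delta mod 37 = 1

Delta = 1 (mod 37)


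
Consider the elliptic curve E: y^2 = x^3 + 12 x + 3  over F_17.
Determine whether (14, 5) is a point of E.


Check whether y^2 = x^3 + 12 x + 3 (mod 17) for (x, y) = (14, 5).
LHS: y^2 = 5^2 mod 17 = 8
RHS: x^3 + 12 x + 3 = 14^3 + 12*14 + 3 mod 17 = 8
LHS = RHS

Yes, on the curve


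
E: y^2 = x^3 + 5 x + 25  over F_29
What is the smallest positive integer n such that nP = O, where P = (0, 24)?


Compute successive multiples of P until we hit O:
  1P = (0, 24)
  2P = (22, 16)
  3P = (16, 24)
  4P = (13, 5)
  5P = (25, 17)
  6P = (27, 23)
  7P = (24, 22)
  8P = (4, 15)
  ... (continuing to 31P)
  31P = O

ord(P) = 31


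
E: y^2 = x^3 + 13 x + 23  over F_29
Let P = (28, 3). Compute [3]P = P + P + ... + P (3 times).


k = 3 = 11_2 (binary, LSB first: 11)
Double-and-add from P = (28, 3):
  bit 0 = 1: acc = O + (28, 3) = (28, 3)
  bit 1 = 1: acc = (28, 3) + (22, 13) = (14, 22)

3P = (14, 22)


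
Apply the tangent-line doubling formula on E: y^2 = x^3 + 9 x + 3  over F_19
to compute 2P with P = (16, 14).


Doubling: s = (3 x1^2 + a) / (2 y1)
s = (3*16^2 + 9) / (2*14) mod 19 = 4
x3 = s^2 - 2 x1 mod 19 = 4^2 - 2*16 = 3
y3 = s (x1 - x3) - y1 mod 19 = 4 * (16 - 3) - 14 = 0

2P = (3, 0)


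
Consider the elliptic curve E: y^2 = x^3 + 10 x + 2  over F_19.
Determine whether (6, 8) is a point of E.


Check whether y^2 = x^3 + 10 x + 2 (mod 19) for (x, y) = (6, 8).
LHS: y^2 = 8^2 mod 19 = 7
RHS: x^3 + 10 x + 2 = 6^3 + 10*6 + 2 mod 19 = 12
LHS != RHS

No, not on the curve


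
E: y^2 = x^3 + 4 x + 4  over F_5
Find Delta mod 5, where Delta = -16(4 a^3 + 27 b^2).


4 a^3 + 27 b^2 = 4*4^3 + 27*4^2 = 256 + 432 = 688
Delta = -16 * (688) = -11008
Delta mod 5 = 2

Delta = 2 (mod 5)


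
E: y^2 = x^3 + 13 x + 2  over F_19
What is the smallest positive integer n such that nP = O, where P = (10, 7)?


Compute successive multiples of P until we hit O:
  1P = (10, 7)
  2P = (3, 7)
  3P = (6, 12)
  4P = (1, 15)
  5P = (17, 14)
  6P = (12, 10)
  7P = (4, 2)
  8P = (2, 6)
  ... (continuing to 20P)
  20P = O

ord(P) = 20


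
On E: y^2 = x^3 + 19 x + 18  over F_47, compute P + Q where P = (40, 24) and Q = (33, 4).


P != Q, so use the chord formula.
s = (y2 - y1) / (x2 - x1) = (27) / (40) mod 47 = 23
x3 = s^2 - x1 - x2 mod 47 = 23^2 - 40 - 33 = 33
y3 = s (x1 - x3) - y1 mod 47 = 23 * (40 - 33) - 24 = 43

P + Q = (33, 43)


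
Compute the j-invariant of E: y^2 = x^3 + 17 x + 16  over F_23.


Delta = -16(4 a^3 + 27 b^2) mod 23 = 16
-1728 * (4 a)^3 = -1728 * (4*17)^3 mod 23 = 3
j = 3 * 16^(-1) mod 23 = 16

j = 16 (mod 23)


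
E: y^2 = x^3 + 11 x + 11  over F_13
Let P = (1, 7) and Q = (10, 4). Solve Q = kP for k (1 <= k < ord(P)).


Enumerate multiples of P until we hit Q = (10, 4):
  1P = (1, 7)
  2P = (12, 8)
  3P = (10, 4)
Match found at i = 3.

k = 3


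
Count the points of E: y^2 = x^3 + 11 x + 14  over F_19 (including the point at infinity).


For each x in F_19, count y with y^2 = x^3 + 11 x + 14 mod 19:
  x = 1: RHS = 7, y in [8, 11]  -> 2 point(s)
  x = 2: RHS = 6, y in [5, 14]  -> 2 point(s)
  x = 3: RHS = 17, y in [6, 13]  -> 2 point(s)
  x = 5: RHS = 4, y in [2, 17]  -> 2 point(s)
  x = 6: RHS = 11, y in [7, 12]  -> 2 point(s)
  x = 7: RHS = 16, y in [4, 15]  -> 2 point(s)
  x = 8: RHS = 6, y in [5, 14]  -> 2 point(s)
  x = 9: RHS = 6, y in [5, 14]  -> 2 point(s)
  x = 13: RHS = 17, y in [6, 13]  -> 2 point(s)
  x = 14: RHS = 5, y in [9, 10]  -> 2 point(s)
  x = 15: RHS = 1, y in [1, 18]  -> 2 point(s)
  x = 16: RHS = 11, y in [7, 12]  -> 2 point(s)
Affine points: 24. Add the point at infinity: total = 25.

#E(F_19) = 25


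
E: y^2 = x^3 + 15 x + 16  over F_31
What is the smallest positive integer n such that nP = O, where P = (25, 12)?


Compute successive multiples of P until we hit O:
  1P = (25, 12)
  2P = (0, 27)
  3P = (20, 16)
  4P = (4, 27)
  5P = (12, 23)
  6P = (27, 4)
  7P = (26, 23)
  8P = (8, 20)
  ... (continuing to 36P)
  36P = O

ord(P) = 36


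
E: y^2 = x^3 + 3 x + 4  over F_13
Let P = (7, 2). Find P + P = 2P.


Doubling: s = (3 x1^2 + a) / (2 y1)
s = (3*7^2 + 3) / (2*2) mod 13 = 5
x3 = s^2 - 2 x1 mod 13 = 5^2 - 2*7 = 11
y3 = s (x1 - x3) - y1 mod 13 = 5 * (7 - 11) - 2 = 4

2P = (11, 4)


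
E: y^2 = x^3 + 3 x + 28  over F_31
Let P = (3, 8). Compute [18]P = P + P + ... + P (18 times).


k = 18 = 10010_2 (binary, LSB first: 01001)
Double-and-add from P = (3, 8):
  bit 0 = 0: acc unchanged = O
  bit 1 = 1: acc = O + (29, 13) = (29, 13)
  bit 2 = 0: acc unchanged = (29, 13)
  bit 3 = 0: acc unchanged = (29, 13)
  bit 4 = 1: acc = (29, 13) + (24, 25) = (16, 24)

18P = (16, 24)


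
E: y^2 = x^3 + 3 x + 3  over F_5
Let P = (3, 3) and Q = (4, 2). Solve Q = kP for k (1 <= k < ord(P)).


Enumerate multiples of P until we hit Q = (4, 2):
  1P = (3, 3)
  2P = (4, 2)
Match found at i = 2.

k = 2


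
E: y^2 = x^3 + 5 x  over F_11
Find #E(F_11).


For each x in F_11, count y with y^2 = x^3 + 5 x + 0 mod 11:
  x = 0: RHS = 0, y in [0]  -> 1 point(s)
  x = 3: RHS = 9, y in [3, 8]  -> 2 point(s)
  x = 6: RHS = 4, y in [2, 9]  -> 2 point(s)
  x = 7: RHS = 4, y in [2, 9]  -> 2 point(s)
  x = 9: RHS = 4, y in [2, 9]  -> 2 point(s)
  x = 10: RHS = 5, y in [4, 7]  -> 2 point(s)
Affine points: 11. Add the point at infinity: total = 12.

#E(F_11) = 12


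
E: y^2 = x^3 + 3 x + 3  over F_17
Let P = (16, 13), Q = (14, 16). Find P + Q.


P != Q, so use the chord formula.
s = (y2 - y1) / (x2 - x1) = (3) / (15) mod 17 = 7
x3 = s^2 - x1 - x2 mod 17 = 7^2 - 16 - 14 = 2
y3 = s (x1 - x3) - y1 mod 17 = 7 * (16 - 2) - 13 = 0

P + Q = (2, 0)


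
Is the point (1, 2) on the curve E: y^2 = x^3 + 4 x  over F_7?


Check whether y^2 = x^3 + 4 x + 0 (mod 7) for (x, y) = (1, 2).
LHS: y^2 = 2^2 mod 7 = 4
RHS: x^3 + 4 x + 0 = 1^3 + 4*1 + 0 mod 7 = 5
LHS != RHS

No, not on the curve


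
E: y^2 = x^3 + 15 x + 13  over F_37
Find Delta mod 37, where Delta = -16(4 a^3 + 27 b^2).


4 a^3 + 27 b^2 = 4*15^3 + 27*13^2 = 13500 + 4563 = 18063
Delta = -16 * (18063) = -289008
Delta mod 37 = 36

Delta = 36 (mod 37)


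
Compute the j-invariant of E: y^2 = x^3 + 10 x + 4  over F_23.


Delta = -16(4 a^3 + 27 b^2) mod 23 = 20
-1728 * (4 a)^3 = -1728 * (4*10)^3 mod 23 = 4
j = 4 * 20^(-1) mod 23 = 14

j = 14 (mod 23)


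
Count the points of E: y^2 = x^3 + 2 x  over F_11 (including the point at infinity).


For each x in F_11, count y with y^2 = x^3 + 2 x + 0 mod 11:
  x = 0: RHS = 0, y in [0]  -> 1 point(s)
  x = 1: RHS = 3, y in [5, 6]  -> 2 point(s)
  x = 2: RHS = 1, y in [1, 10]  -> 2 point(s)
  x = 3: RHS = 0, y in [0]  -> 1 point(s)
  x = 5: RHS = 3, y in [5, 6]  -> 2 point(s)
  x = 7: RHS = 5, y in [4, 7]  -> 2 point(s)
  x = 8: RHS = 0, y in [0]  -> 1 point(s)
Affine points: 11. Add the point at infinity: total = 12.

#E(F_11) = 12


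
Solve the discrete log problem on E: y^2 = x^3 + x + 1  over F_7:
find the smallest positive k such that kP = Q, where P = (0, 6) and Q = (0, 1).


Enumerate multiples of P until we hit Q = (0, 1):
  1P = (0, 6)
  2P = (2, 2)
  3P = (2, 5)
  4P = (0, 1)
Match found at i = 4.

k = 4


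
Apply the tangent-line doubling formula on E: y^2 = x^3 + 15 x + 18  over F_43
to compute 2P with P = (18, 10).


Doubling: s = (3 x1^2 + a) / (2 y1)
s = (3*18^2 + 15) / (2*10) mod 43 = 30
x3 = s^2 - 2 x1 mod 43 = 30^2 - 2*18 = 4
y3 = s (x1 - x3) - y1 mod 43 = 30 * (18 - 4) - 10 = 23

2P = (4, 23)


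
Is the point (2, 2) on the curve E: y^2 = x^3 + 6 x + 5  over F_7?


Check whether y^2 = x^3 + 6 x + 5 (mod 7) for (x, y) = (2, 2).
LHS: y^2 = 2^2 mod 7 = 4
RHS: x^3 + 6 x + 5 = 2^3 + 6*2 + 5 mod 7 = 4
LHS = RHS

Yes, on the curve


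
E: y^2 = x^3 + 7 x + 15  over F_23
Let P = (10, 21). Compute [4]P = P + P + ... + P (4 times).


k = 4 = 100_2 (binary, LSB first: 001)
Double-and-add from P = (10, 21):
  bit 0 = 0: acc unchanged = O
  bit 1 = 0: acc unchanged = O
  bit 2 = 1: acc = O + (13, 16) = (13, 16)

4P = (13, 16)


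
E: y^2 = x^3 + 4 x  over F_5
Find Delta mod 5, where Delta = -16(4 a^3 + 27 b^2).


4 a^3 + 27 b^2 = 4*4^3 + 27*0^2 = 256 + 0 = 256
Delta = -16 * (256) = -4096
Delta mod 5 = 4

Delta = 4 (mod 5)


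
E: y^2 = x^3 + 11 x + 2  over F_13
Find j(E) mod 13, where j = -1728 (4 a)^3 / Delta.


Delta = -16(4 a^3 + 27 b^2) mod 13 = 6
-1728 * (4 a)^3 = -1728 * (4*11)^3 mod 13 = 8
j = 8 * 6^(-1) mod 13 = 10

j = 10 (mod 13)


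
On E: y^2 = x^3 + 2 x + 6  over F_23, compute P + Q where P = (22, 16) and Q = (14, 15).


P != Q, so use the chord formula.
s = (y2 - y1) / (x2 - x1) = (22) / (15) mod 23 = 3
x3 = s^2 - x1 - x2 mod 23 = 3^2 - 22 - 14 = 19
y3 = s (x1 - x3) - y1 mod 23 = 3 * (22 - 19) - 16 = 16

P + Q = (19, 16)


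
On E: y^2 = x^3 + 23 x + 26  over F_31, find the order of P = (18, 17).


Compute successive multiples of P until we hit O:
  1P = (18, 17)
  2P = (27, 5)
  3P = (5, 7)
  4P = (24, 7)
  5P = (9, 30)
  6P = (8, 3)
  7P = (2, 24)
  8P = (21, 25)
  ... (continuing to 27P)
  27P = O

ord(P) = 27


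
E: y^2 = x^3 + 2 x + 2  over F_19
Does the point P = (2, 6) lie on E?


Check whether y^2 = x^3 + 2 x + 2 (mod 19) for (x, y) = (2, 6).
LHS: y^2 = 6^2 mod 19 = 17
RHS: x^3 + 2 x + 2 = 2^3 + 2*2 + 2 mod 19 = 14
LHS != RHS

No, not on the curve


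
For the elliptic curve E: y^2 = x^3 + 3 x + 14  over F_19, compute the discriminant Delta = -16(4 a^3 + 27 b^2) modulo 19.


4 a^3 + 27 b^2 = 4*3^3 + 27*14^2 = 108 + 5292 = 5400
Delta = -16 * (5400) = -86400
Delta mod 19 = 12

Delta = 12 (mod 19)


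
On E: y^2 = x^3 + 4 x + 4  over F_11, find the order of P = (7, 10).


Compute successive multiples of P until we hit O:
  1P = (7, 10)
  2P = (2, 3)
  3P = (0, 2)
  4P = (8, 3)
  5P = (1, 3)
  6P = (1, 8)
  7P = (8, 8)
  8P = (0, 9)
  ... (continuing to 11P)
  11P = O

ord(P) = 11


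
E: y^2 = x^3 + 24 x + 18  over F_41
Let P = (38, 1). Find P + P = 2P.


Doubling: s = (3 x1^2 + a) / (2 y1)
s = (3*38^2 + 24) / (2*1) mod 41 = 5
x3 = s^2 - 2 x1 mod 41 = 5^2 - 2*38 = 31
y3 = s (x1 - x3) - y1 mod 41 = 5 * (38 - 31) - 1 = 34

2P = (31, 34)


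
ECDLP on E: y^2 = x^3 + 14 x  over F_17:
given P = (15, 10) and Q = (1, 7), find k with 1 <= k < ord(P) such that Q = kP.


Enumerate multiples of P until we hit Q = (1, 7):
  1P = (15, 10)
  2P = (13, 13)
  3P = (4, 16)
  4P = (16, 6)
  5P = (2, 6)
  6P = (1, 10)
  7P = (1, 7)
Match found at i = 7.

k = 7


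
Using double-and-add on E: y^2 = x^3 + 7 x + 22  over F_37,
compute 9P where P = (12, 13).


k = 9 = 1001_2 (binary, LSB first: 1001)
Double-and-add from P = (12, 13):
  bit 0 = 1: acc = O + (12, 13) = (12, 13)
  bit 1 = 0: acc unchanged = (12, 13)
  bit 2 = 0: acc unchanged = (12, 13)
  bit 3 = 1: acc = (12, 13) + (34, 23) = (12, 24)

9P = (12, 24)


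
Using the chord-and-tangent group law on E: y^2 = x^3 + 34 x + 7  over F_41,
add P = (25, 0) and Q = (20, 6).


P != Q, so use the chord formula.
s = (y2 - y1) / (x2 - x1) = (6) / (36) mod 41 = 7
x3 = s^2 - x1 - x2 mod 41 = 7^2 - 25 - 20 = 4
y3 = s (x1 - x3) - y1 mod 41 = 7 * (25 - 4) - 0 = 24

P + Q = (4, 24)


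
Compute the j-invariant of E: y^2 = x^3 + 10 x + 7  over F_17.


Delta = -16(4 a^3 + 27 b^2) mod 17 = 2
-1728 * (4 a)^3 = -1728 * (4*10)^3 mod 17 = 4
j = 4 * 2^(-1) mod 17 = 2

j = 2 (mod 17)


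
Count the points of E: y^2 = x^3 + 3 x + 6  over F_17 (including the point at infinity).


For each x in F_17, count y with y^2 = x^3 + 3 x + 6 mod 17:
  x = 3: RHS = 8, y in [5, 12]  -> 2 point(s)
  x = 6: RHS = 2, y in [6, 11]  -> 2 point(s)
  x = 7: RHS = 13, y in [8, 9]  -> 2 point(s)
  x = 8: RHS = 15, y in [7, 10]  -> 2 point(s)
  x = 10: RHS = 16, y in [4, 13]  -> 2 point(s)
  x = 12: RHS = 2, y in [6, 11]  -> 2 point(s)
  x = 13: RHS = 15, y in [7, 10]  -> 2 point(s)
  x = 14: RHS = 4, y in [2, 15]  -> 2 point(s)
  x = 15: RHS = 9, y in [3, 14]  -> 2 point(s)
  x = 16: RHS = 2, y in [6, 11]  -> 2 point(s)
Affine points: 20. Add the point at infinity: total = 21.

#E(F_17) = 21


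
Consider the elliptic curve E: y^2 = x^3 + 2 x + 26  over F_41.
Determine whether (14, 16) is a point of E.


Check whether y^2 = x^3 + 2 x + 26 (mod 41) for (x, y) = (14, 16).
LHS: y^2 = 16^2 mod 41 = 10
RHS: x^3 + 2 x + 26 = 14^3 + 2*14 + 26 mod 41 = 10
LHS = RHS

Yes, on the curve


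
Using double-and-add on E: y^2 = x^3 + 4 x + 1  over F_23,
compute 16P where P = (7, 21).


k = 16 = 10000_2 (binary, LSB first: 00001)
Double-and-add from P = (7, 21):
  bit 0 = 0: acc unchanged = O
  bit 1 = 0: acc unchanged = O
  bit 2 = 0: acc unchanged = O
  bit 3 = 0: acc unchanged = O
  bit 4 = 1: acc = O + (4, 9) = (4, 9)

16P = (4, 9)


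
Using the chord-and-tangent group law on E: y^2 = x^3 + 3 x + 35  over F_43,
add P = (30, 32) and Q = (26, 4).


P != Q, so use the chord formula.
s = (y2 - y1) / (x2 - x1) = (15) / (39) mod 43 = 7
x3 = s^2 - x1 - x2 mod 43 = 7^2 - 30 - 26 = 36
y3 = s (x1 - x3) - y1 mod 43 = 7 * (30 - 36) - 32 = 12

P + Q = (36, 12)


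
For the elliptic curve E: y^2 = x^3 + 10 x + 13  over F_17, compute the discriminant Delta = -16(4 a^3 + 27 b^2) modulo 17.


4 a^3 + 27 b^2 = 4*10^3 + 27*13^2 = 4000 + 4563 = 8563
Delta = -16 * (8563) = -137008
Delta mod 17 = 12

Delta = 12 (mod 17)


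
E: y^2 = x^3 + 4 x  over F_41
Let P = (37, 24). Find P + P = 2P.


Doubling: s = (3 x1^2 + a) / (2 y1)
s = (3*37^2 + 4) / (2*24) mod 41 = 25
x3 = s^2 - 2 x1 mod 41 = 25^2 - 2*37 = 18
y3 = s (x1 - x3) - y1 mod 41 = 25 * (37 - 18) - 24 = 0

2P = (18, 0)


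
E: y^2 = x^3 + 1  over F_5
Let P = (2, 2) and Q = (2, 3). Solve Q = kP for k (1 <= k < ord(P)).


Enumerate multiples of P until we hit Q = (2, 3):
  1P = (2, 2)
  2P = (0, 4)
  3P = (4, 0)
  4P = (0, 1)
  5P = (2, 3)
Match found at i = 5.

k = 5


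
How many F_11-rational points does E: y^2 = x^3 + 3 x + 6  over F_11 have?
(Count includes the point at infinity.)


For each x in F_11, count y with y^2 = x^3 + 3 x + 6 mod 11:
  x = 2: RHS = 9, y in [3, 8]  -> 2 point(s)
  x = 3: RHS = 9, y in [3, 8]  -> 2 point(s)
  x = 4: RHS = 5, y in [4, 7]  -> 2 point(s)
  x = 5: RHS = 3, y in [5, 6]  -> 2 point(s)
  x = 6: RHS = 9, y in [3, 8]  -> 2 point(s)
  x = 8: RHS = 3, y in [5, 6]  -> 2 point(s)
  x = 9: RHS = 3, y in [5, 6]  -> 2 point(s)
Affine points: 14. Add the point at infinity: total = 15.

#E(F_11) = 15


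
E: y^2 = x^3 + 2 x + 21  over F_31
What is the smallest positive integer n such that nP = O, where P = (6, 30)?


Compute successive multiples of P until we hit O:
  1P = (6, 30)
  2P = (6, 1)
  3P = O

ord(P) = 3


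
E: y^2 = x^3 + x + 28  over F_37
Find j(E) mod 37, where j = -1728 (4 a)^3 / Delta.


Delta = -16(4 a^3 + 27 b^2) mod 37 = 20
-1728 * (4 a)^3 = -1728 * (4*1)^3 mod 37 = 1
j = 1 * 20^(-1) mod 37 = 13

j = 13 (mod 37)


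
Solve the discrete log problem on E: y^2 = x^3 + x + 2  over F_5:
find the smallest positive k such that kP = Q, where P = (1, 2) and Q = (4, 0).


Enumerate multiples of P until we hit Q = (4, 0):
  1P = (1, 2)
  2P = (4, 0)
Match found at i = 2.

k = 2


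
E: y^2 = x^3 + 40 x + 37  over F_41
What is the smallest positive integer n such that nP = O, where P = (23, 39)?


Compute successive multiples of P until we hit O:
  1P = (23, 39)
  2P = (3, 26)
  3P = (35, 27)
  4P = (25, 4)
  5P = (2, 24)
  6P = (14, 26)
  7P = (40, 23)
  8P = (24, 15)
  ... (continuing to 47P)
  47P = O

ord(P) = 47


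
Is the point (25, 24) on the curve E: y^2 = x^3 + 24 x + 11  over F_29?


Check whether y^2 = x^3 + 24 x + 11 (mod 29) for (x, y) = (25, 24).
LHS: y^2 = 24^2 mod 29 = 25
RHS: x^3 + 24 x + 11 = 25^3 + 24*25 + 11 mod 29 = 25
LHS = RHS

Yes, on the curve


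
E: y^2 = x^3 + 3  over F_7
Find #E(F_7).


For each x in F_7, count y with y^2 = x^3 + 0 x + 3 mod 7:
  x = 1: RHS = 4, y in [2, 5]  -> 2 point(s)
  x = 2: RHS = 4, y in [2, 5]  -> 2 point(s)
  x = 3: RHS = 2, y in [3, 4]  -> 2 point(s)
  x = 4: RHS = 4, y in [2, 5]  -> 2 point(s)
  x = 5: RHS = 2, y in [3, 4]  -> 2 point(s)
  x = 6: RHS = 2, y in [3, 4]  -> 2 point(s)
Affine points: 12. Add the point at infinity: total = 13.

#E(F_7) = 13


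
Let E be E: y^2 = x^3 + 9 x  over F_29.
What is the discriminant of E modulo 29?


4 a^3 + 27 b^2 = 4*9^3 + 27*0^2 = 2916 + 0 = 2916
Delta = -16 * (2916) = -46656
Delta mod 29 = 5

Delta = 5 (mod 29)


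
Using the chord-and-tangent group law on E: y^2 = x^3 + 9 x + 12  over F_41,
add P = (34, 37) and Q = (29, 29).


P != Q, so use the chord formula.
s = (y2 - y1) / (x2 - x1) = (33) / (36) mod 41 = 18
x3 = s^2 - x1 - x2 mod 41 = 18^2 - 34 - 29 = 15
y3 = s (x1 - x3) - y1 mod 41 = 18 * (34 - 15) - 37 = 18

P + Q = (15, 18)


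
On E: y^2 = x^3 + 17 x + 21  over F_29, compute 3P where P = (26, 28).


k = 3 = 11_2 (binary, LSB first: 11)
Double-and-add from P = (26, 28):
  bit 0 = 1: acc = O + (26, 28) = (26, 28)
  bit 1 = 1: acc = (26, 28) + (26, 1) = O

3P = O


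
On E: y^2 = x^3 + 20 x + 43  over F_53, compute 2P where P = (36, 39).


Doubling: s = (3 x1^2 + a) / (2 y1)
s = (3*36^2 + 20) / (2*39) mod 53 = 27
x3 = s^2 - 2 x1 mod 53 = 27^2 - 2*36 = 21
y3 = s (x1 - x3) - y1 mod 53 = 27 * (36 - 21) - 39 = 48

2P = (21, 48)


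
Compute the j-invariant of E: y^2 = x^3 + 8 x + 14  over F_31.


Delta = -16(4 a^3 + 27 b^2) mod 31 = 19
-1728 * (4 a)^3 = -1728 * (4*8)^3 mod 31 = 8
j = 8 * 19^(-1) mod 31 = 20

j = 20 (mod 31)


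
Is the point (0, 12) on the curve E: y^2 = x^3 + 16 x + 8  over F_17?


Check whether y^2 = x^3 + 16 x + 8 (mod 17) for (x, y) = (0, 12).
LHS: y^2 = 12^2 mod 17 = 8
RHS: x^3 + 16 x + 8 = 0^3 + 16*0 + 8 mod 17 = 8
LHS = RHS

Yes, on the curve


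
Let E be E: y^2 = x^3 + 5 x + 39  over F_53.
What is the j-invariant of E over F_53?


Delta = -16(4 a^3 + 27 b^2) mod 53 = 25
-1728 * (4 a)^3 = -1728 * (4*5)^3 mod 53 = 43
j = 43 * 25^(-1) mod 53 = 42

j = 42 (mod 53)


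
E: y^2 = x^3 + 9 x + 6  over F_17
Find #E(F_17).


For each x in F_17, count y with y^2 = x^3 + 9 x + 6 mod 17:
  x = 1: RHS = 16, y in [4, 13]  -> 2 point(s)
  x = 2: RHS = 15, y in [7, 10]  -> 2 point(s)
  x = 3: RHS = 9, y in [3, 14]  -> 2 point(s)
  x = 4: RHS = 4, y in [2, 15]  -> 2 point(s)
  x = 6: RHS = 4, y in [2, 15]  -> 2 point(s)
  x = 7: RHS = 4, y in [2, 15]  -> 2 point(s)
  x = 9: RHS = 0, y in [0]  -> 1 point(s)
  x = 10: RHS = 8, y in [5, 12]  -> 2 point(s)
  x = 11: RHS = 8, y in [5, 12]  -> 2 point(s)
  x = 13: RHS = 8, y in [5, 12]  -> 2 point(s)
  x = 16: RHS = 13, y in [8, 9]  -> 2 point(s)
Affine points: 21. Add the point at infinity: total = 22.

#E(F_17) = 22


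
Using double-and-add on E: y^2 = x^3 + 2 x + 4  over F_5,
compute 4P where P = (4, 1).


k = 4 = 100_2 (binary, LSB first: 001)
Double-and-add from P = (4, 1):
  bit 0 = 0: acc unchanged = O
  bit 1 = 0: acc unchanged = O
  bit 2 = 1: acc = O + (0, 2) = (0, 2)

4P = (0, 2)


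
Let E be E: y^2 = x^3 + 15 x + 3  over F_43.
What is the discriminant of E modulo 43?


4 a^3 + 27 b^2 = 4*15^3 + 27*3^2 = 13500 + 243 = 13743
Delta = -16 * (13743) = -219888
Delta mod 43 = 14

Delta = 14 (mod 43)


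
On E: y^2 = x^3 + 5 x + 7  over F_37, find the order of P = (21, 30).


Compute successive multiples of P until we hit O:
  1P = (21, 30)
  2P = (20, 2)
  3P = (3, 30)
  4P = (13, 7)
  5P = (13, 30)
  6P = (3, 7)
  7P = (20, 35)
  8P = (21, 7)
  ... (continuing to 9P)
  9P = O

ord(P) = 9


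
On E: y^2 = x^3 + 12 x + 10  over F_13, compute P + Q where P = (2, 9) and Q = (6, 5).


P != Q, so use the chord formula.
s = (y2 - y1) / (x2 - x1) = (9) / (4) mod 13 = 12
x3 = s^2 - x1 - x2 mod 13 = 12^2 - 2 - 6 = 6
y3 = s (x1 - x3) - y1 mod 13 = 12 * (2 - 6) - 9 = 8

P + Q = (6, 8)


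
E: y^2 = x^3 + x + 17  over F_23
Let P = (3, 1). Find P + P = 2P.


Doubling: s = (3 x1^2 + a) / (2 y1)
s = (3*3^2 + 1) / (2*1) mod 23 = 14
x3 = s^2 - 2 x1 mod 23 = 14^2 - 2*3 = 6
y3 = s (x1 - x3) - y1 mod 23 = 14 * (3 - 6) - 1 = 3

2P = (6, 3)


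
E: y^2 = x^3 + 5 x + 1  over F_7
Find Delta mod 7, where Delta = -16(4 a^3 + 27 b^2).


4 a^3 + 27 b^2 = 4*5^3 + 27*1^2 = 500 + 27 = 527
Delta = -16 * (527) = -8432
Delta mod 7 = 3

Delta = 3 (mod 7)


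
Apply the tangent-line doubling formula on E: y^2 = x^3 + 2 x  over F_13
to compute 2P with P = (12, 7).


Doubling: s = (3 x1^2 + a) / (2 y1)
s = (3*12^2 + 2) / (2*7) mod 13 = 5
x3 = s^2 - 2 x1 mod 13 = 5^2 - 2*12 = 1
y3 = s (x1 - x3) - y1 mod 13 = 5 * (12 - 1) - 7 = 9

2P = (1, 9)


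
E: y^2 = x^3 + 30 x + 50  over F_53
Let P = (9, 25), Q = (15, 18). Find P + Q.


P != Q, so use the chord formula.
s = (y2 - y1) / (x2 - x1) = (46) / (6) mod 53 = 43
x3 = s^2 - x1 - x2 mod 53 = 43^2 - 9 - 15 = 23
y3 = s (x1 - x3) - y1 mod 53 = 43 * (9 - 23) - 25 = 9

P + Q = (23, 9)


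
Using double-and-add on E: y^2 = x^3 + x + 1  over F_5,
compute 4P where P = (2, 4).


k = 4 = 100_2 (binary, LSB first: 001)
Double-and-add from P = (2, 4):
  bit 0 = 0: acc unchanged = O
  bit 1 = 0: acc unchanged = O
  bit 2 = 1: acc = O + (2, 4) = (2, 4)

4P = (2, 4)


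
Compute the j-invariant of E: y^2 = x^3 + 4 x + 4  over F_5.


Delta = -16(4 a^3 + 27 b^2) mod 5 = 2
-1728 * (4 a)^3 = -1728 * (4*4)^3 mod 5 = 2
j = 2 * 2^(-1) mod 5 = 1

j = 1 (mod 5)


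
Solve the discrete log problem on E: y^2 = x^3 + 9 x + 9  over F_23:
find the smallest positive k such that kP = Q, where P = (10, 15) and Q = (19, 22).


Enumerate multiples of P until we hit Q = (19, 22):
  1P = (10, 15)
  2P = (21, 12)
  3P = (5, 15)
  4P = (8, 8)
  5P = (0, 20)
  6P = (19, 1)
  7P = (18, 0)
  8P = (19, 22)
Match found at i = 8.

k = 8


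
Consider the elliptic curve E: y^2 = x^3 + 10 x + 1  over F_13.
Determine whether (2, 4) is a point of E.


Check whether y^2 = x^3 + 10 x + 1 (mod 13) for (x, y) = (2, 4).
LHS: y^2 = 4^2 mod 13 = 3
RHS: x^3 + 10 x + 1 = 2^3 + 10*2 + 1 mod 13 = 3
LHS = RHS

Yes, on the curve


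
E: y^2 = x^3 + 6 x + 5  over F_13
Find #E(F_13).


For each x in F_13, count y with y^2 = x^3 + 6 x + 5 mod 13:
  x = 1: RHS = 12, y in [5, 8]  -> 2 point(s)
  x = 2: RHS = 12, y in [5, 8]  -> 2 point(s)
  x = 5: RHS = 4, y in [2, 11]  -> 2 point(s)
  x = 6: RHS = 10, y in [6, 7]  -> 2 point(s)
  x = 7: RHS = 0, y in [0]  -> 1 point(s)
  x = 10: RHS = 12, y in [5, 8]  -> 2 point(s)
Affine points: 11. Add the point at infinity: total = 12.

#E(F_13) = 12
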